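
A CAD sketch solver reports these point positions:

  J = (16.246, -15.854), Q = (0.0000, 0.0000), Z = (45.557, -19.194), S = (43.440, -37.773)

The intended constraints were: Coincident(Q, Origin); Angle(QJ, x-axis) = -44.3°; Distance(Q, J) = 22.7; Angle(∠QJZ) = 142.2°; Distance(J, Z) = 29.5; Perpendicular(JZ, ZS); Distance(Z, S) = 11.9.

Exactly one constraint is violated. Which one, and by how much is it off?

Distance(Z, S) = 11.9 — off by 6.80.

Q = (0.00, 0.00) ✓; QJ at -44.30° ✓; |QJ| = 22.70 ✓; ∠QJZ = 142.2° ✓; |JZ| = 29.50 ✓; ∠(JZ, ZS) = 90.00° ✓; |ZS| = 18.70 ✗.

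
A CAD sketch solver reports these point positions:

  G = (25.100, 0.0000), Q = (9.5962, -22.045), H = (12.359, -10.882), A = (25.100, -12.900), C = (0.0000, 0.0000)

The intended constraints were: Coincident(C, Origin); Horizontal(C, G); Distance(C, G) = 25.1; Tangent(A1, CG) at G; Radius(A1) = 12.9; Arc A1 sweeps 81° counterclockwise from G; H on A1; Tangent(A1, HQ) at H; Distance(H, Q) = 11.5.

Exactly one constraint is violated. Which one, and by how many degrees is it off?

Tangent(A1, HQ) at H — off by 4.90°.

C = (0.00, 0.00) ✓; C.y = 0.00, G.y = 0.00 ✓; |CG| = 25.10 ✓; ∠(AG, GC) = 90.00° ✓; |AG| = 12.90 ✓; bearing(A→H) − bearing(A→G) = 81.00° ✓; |AH| = 12.90 ✓; ∠(AH, HQ) = 94.90° ✗; |HQ| = 11.50 ✓.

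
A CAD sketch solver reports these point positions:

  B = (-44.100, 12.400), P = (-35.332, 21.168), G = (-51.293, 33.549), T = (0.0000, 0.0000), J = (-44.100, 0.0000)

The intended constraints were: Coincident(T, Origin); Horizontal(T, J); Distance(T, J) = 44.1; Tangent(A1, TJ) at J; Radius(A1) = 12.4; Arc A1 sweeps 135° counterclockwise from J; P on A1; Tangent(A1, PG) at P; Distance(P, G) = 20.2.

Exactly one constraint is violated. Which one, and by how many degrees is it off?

Tangent(A1, PG) at P — off by 7.20°.

T = (0.00, 0.00) ✓; T.y = 0.00, J.y = 0.00 ✓; |TJ| = 44.10 ✓; ∠(BJ, JT) = 90.00° ✓; |BJ| = 12.40 ✓; bearing(B→P) − bearing(B→J) = 135.0° ✓; |BP| = 12.40 ✓; ∠(BP, PG) = 82.80° ✗; |PG| = 20.20 ✓.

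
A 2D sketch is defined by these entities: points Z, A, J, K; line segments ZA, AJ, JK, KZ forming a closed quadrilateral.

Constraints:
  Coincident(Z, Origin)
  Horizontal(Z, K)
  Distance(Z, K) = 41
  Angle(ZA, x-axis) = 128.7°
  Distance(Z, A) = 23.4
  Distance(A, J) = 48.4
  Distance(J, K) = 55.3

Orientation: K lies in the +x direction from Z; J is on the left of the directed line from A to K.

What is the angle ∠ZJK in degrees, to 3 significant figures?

43.5°

Z is at the origin; Z and K share the same y with |ZK| = 41.0 and K in +x, so K = (41.0, 0). ZA runs at 128.7° with |ZA| = 23.4, so A = (-14.6, 18.3). J is determined by |AJ| = 48.4 and |JK| = 55.3 together: it lies at the intersection of circle(A, 48.4) and circle(K, 55.3). With |AK| = 58.6, the foot of the radical line on AK is 23.2 from A and the perpendicular offset is √(48.4² − 23.2²) = 42.5. Taking the left-of-AK solution: J = (20.6, 51.4).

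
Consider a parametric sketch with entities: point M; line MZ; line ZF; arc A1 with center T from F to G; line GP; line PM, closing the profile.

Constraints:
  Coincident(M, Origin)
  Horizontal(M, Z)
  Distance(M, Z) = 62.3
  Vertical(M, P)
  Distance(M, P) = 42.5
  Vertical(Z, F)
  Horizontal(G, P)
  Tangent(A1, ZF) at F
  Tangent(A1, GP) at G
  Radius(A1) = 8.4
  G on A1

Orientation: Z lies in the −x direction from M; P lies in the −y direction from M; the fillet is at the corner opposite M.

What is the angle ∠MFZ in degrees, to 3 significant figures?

61.3°

The virtual corner opposite M is at (-62.3, -42.5). The tangent condition forces TF to be normal to ZF and since A1 is tangent to GP there, TG ⟂ GP, with radius 8.4, so the center T sits 8.4 in from both sides at T = (-53.9, -34.1). That places the tangent points at F = (-62.3, -34.1) on ZF and G = (-53.9, -42.5) on GP. Then cos ∠MFZ = FM·FZ / (|FM||FZ|), giving 61.3°.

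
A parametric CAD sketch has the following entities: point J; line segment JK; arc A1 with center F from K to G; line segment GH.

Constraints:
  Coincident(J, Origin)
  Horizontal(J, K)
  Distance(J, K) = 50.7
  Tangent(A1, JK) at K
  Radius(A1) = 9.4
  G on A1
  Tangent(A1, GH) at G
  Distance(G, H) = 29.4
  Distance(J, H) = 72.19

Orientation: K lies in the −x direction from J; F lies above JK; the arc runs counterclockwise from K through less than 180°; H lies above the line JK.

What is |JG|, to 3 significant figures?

45.8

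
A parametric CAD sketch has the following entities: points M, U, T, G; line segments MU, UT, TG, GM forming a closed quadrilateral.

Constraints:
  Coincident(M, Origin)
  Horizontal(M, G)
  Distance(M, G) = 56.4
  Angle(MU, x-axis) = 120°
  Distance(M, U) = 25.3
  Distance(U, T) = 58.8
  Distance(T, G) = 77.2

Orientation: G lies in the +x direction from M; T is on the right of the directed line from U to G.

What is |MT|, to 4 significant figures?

38.61

M is at the origin; MG is horizontal with |MG| = 56.4 and G in +x, so G = (56.4, 0). MU runs at 120.0° with |MU| = 25.3, so U = (-12.65, 21.91). T is determined by |UT| = 58.8 and |TG| = 77.2 together: it lies at the intersection of circle(U, 58.8) and circle(G, 77.2). With |UG| = 72.44, the foot of the radical line on UG is 18.95 from U and the perpendicular offset is √(58.8² − 18.95²) = 55.66. Taking the right-of-UG solution: T = (-11.42, -36.88).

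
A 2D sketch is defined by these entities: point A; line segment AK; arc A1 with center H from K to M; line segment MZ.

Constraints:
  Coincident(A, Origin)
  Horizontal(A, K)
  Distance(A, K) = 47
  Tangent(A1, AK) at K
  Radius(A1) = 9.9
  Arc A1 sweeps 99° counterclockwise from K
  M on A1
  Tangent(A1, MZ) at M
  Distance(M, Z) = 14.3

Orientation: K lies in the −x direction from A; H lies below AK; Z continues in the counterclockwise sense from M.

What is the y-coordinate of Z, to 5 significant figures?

-25.573

A is at the origin; A and K share the same y with |AK| = 47.0 and K on the −x side, so K = (-47.000, 0.0000). The tangent condition forces HK to be normal to AK, so H = K + (0, -9.9) = (-47.000, -9.9000). On A1, K sits at bearing 90° from H; a 99° counterclockwise sweep puts M at bearing 189°, so M = H + 9.9·(cos 189°, sin 189°) = (-56.778, -11.449). Since A1 is tangent to MZ there, HM ⟂ MZ, so MZ runs along (−sin 189°, cos 189°); with |MZ| = 14.3, Z = (-54.541, -25.573). So Z.y = -25.573.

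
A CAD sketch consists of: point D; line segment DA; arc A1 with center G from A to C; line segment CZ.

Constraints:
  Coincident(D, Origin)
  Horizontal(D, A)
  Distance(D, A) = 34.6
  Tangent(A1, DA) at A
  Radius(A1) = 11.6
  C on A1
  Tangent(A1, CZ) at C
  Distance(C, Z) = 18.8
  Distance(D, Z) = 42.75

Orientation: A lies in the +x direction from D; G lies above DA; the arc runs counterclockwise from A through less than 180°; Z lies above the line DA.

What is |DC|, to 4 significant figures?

46.79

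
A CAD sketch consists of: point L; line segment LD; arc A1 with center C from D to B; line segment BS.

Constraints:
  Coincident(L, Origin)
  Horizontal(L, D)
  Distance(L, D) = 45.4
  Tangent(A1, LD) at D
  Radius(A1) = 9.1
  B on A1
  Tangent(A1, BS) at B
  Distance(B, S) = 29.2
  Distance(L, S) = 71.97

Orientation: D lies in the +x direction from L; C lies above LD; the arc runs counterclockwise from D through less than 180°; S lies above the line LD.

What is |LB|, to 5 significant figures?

54.337

Checks: |CB| = 9.100 ✓; ∠(CB, BS) = 90.00° ✓; |BS| = 29.20 ✓; |LS| = 71.97 ✓.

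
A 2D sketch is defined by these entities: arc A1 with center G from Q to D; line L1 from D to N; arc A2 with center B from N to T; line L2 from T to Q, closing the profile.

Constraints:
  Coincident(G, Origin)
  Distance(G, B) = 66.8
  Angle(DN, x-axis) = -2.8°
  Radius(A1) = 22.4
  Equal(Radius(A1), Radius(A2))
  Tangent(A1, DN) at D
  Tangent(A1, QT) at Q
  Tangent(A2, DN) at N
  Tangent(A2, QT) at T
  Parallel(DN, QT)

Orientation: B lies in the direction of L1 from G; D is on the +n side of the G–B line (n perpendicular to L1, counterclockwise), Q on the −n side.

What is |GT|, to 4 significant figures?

70.46

The slot axis is L1's direction at -2.8°, so u = (cos -2.8°, sin -2.8°) = (0.9988, -0.04885) and n = (−sin -2.8°, cos -2.8°) = (0.04885, 0.9988). G is at the origin and B lies 66.8 along u from G, so B = 66.8·u = (66.72, -3.263). Tangency of A1 to both parallel lines with radius 22.4 puts D and Q at G ± 22.4·n: D = (1.094, 22.37), Q = (-1.094, -22.37). Equal radii place N and T the same way about B: N = B + 22.4·n = (67.81, 19.11), T = B − 22.4·n = (65.63, -25.64). Then |GT| = |T − G| = 70.46.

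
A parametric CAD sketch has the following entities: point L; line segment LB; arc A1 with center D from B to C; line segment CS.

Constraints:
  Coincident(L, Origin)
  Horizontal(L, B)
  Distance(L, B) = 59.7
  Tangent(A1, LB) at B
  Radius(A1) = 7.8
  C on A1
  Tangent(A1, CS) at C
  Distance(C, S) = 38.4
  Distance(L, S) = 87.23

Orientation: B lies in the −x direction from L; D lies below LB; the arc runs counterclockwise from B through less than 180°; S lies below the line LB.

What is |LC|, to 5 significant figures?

67.599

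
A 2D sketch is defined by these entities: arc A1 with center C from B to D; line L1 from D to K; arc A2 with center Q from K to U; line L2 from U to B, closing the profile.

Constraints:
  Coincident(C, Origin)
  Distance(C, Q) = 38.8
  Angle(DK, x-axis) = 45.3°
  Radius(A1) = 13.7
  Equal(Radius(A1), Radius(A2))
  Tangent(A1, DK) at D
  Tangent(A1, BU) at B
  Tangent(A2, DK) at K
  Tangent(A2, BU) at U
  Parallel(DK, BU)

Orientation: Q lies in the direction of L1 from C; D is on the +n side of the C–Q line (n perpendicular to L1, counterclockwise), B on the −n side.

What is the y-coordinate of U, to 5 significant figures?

17.943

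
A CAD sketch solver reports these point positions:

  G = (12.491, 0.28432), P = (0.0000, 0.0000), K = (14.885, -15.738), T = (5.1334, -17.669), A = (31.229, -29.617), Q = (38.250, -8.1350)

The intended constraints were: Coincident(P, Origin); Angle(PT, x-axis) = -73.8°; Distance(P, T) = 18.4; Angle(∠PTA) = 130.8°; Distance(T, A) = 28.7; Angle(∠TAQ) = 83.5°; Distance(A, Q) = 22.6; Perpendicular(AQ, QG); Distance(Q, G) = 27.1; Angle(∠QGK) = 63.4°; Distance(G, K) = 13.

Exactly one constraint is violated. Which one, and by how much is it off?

Distance(G, K) = 13 — off by 3.20.

P = (0.00, 0.00) ✓; PT at -73.80° ✓; |PT| = 18.40 ✓; ∠PTA = 130.8° ✓; |TA| = 28.70 ✓; ∠TAQ = 83.50° ✓; |AQ| = 22.60 ✓; ∠(AQ, QG) = 90.00° ✓; |QG| = 27.10 ✓; ∠QGK = 63.40° ✓; |GK| = 16.20 ✗.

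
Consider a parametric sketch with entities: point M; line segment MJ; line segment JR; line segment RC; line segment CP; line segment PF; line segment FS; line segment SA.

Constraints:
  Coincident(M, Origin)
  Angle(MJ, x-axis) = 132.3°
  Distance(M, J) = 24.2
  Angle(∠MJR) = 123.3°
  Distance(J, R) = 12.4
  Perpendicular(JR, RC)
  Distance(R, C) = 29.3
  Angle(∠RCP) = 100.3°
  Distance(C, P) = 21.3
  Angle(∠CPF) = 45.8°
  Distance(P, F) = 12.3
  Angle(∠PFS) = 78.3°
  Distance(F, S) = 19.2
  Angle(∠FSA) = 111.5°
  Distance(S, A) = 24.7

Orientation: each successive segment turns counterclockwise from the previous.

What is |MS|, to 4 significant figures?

29.91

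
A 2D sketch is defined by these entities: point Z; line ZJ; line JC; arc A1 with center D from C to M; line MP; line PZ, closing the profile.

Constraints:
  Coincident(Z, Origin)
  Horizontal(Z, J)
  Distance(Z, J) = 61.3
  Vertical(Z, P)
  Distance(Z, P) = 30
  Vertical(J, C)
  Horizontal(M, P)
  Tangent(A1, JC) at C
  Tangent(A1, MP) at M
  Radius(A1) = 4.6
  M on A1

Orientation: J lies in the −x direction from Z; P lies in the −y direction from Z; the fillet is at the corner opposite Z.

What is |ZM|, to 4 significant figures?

64.15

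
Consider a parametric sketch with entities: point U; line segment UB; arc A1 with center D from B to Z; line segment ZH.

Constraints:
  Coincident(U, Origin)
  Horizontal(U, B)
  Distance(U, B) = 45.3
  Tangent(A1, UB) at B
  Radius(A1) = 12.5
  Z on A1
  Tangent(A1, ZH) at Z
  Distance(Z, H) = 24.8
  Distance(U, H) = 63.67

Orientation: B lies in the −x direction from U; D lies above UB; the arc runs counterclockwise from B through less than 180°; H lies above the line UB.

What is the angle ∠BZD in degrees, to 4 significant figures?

27.19°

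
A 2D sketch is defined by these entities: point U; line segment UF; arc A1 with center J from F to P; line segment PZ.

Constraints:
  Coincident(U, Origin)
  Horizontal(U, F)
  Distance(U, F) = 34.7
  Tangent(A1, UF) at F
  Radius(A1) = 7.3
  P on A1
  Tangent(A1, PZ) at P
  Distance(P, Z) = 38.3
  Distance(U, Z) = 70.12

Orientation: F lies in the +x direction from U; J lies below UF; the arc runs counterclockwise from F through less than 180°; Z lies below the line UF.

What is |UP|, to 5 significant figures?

32.610

Checks: |JP| = 7.300 ✓; ∠(JP, PZ) = 90.00° ✓; |PZ| = 38.30 ✓; |UZ| = 70.12 ✓.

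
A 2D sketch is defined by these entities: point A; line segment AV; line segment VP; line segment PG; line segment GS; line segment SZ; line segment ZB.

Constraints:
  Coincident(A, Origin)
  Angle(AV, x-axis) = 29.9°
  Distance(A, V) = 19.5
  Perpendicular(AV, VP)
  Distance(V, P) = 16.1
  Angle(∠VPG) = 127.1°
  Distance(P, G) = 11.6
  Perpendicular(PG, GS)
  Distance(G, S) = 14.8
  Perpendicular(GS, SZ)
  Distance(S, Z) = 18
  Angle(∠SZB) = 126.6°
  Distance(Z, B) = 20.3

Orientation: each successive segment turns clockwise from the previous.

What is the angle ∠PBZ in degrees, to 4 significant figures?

48.77°

GS is perpendicular to SZ, so SZ runs at 67.00°; with |SZ| = 18.0, Z = (13.81, 7.438). ∠SZB = 126.6° gives ZB at 13.60° from the x-axis; with |ZB| = 20.3, B = (33.54, 12.21). Then cos ∠PBZ = BP·BZ / (|BP||BZ|), giving 48.77°.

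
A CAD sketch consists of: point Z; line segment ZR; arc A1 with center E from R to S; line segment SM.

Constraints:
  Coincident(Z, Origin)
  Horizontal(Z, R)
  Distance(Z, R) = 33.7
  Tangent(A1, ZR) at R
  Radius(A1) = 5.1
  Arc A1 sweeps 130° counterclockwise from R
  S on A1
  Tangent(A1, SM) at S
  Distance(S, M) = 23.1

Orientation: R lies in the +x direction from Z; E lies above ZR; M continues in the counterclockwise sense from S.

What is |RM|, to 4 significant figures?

28.28

Z is at the origin; Z and R share the same y with |ZR| = 33.7 and R on the +x side, so R = (33.70, 0.000). Since A1 is tangent to ZR there, ER ⟂ ZR, so E = R + (0, 5.1) = (33.70, 5.100). On A1, R sits at bearing -90° from E; a 130° counterclockwise sweep puts S at bearing 40°, so S = E + 5.1·(cos 40°, sin 40°) = (37.61, 8.378). A1 meets SM tangentially, so ES is at right angles to SM, so SM runs along (−sin 40°, cos 40°); with |SM| = 23.1, M = (22.76, 26.07). Then |RM| = |M − R| = 28.28.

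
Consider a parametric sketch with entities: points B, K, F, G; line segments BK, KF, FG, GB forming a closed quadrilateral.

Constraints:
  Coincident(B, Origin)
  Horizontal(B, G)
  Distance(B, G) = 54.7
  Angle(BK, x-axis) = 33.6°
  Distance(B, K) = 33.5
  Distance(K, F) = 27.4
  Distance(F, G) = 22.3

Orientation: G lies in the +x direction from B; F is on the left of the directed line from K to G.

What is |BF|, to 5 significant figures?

59.389

B is at the origin; BG is horizontal with |BG| = 54.7 and G in +x, so G = (54.7, 0). BK runs at 33.6° with |BK| = 33.5, so K = (27.903, 18.539). F is determined by |KF| = 27.4 and |FG| = 22.3 together: it lies at the intersection of circle(K, 27.4) and circle(G, 22.3). With |KG| = 32.585, the foot of the radical line on KG is 20.182 from K and the perpendicular offset is √(27.4² − 20.182²) = 18.533. Taking the left-of-KG solution: F = (55.044, 22.297).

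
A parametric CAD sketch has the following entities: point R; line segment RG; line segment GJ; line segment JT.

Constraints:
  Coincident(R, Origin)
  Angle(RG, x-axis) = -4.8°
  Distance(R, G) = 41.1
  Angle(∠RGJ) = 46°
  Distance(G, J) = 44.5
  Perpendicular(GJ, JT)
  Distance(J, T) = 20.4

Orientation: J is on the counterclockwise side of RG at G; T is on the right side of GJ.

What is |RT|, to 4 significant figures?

52.45

R is at the origin; RG runs at -4.8° with length 41.1, so G = 41.1·(cos -4.8°, sin -4.8°) = (40.96, -3.439). ∠RGJ = 46.0°, so GJ runs at -4.8° + (180° − 46.0°) = 129.2° from the x-axis; with |GJ| = 44.5, J = G + 44.5·(cos 129.2°, sin 129.2°) = (12.83, 31.05). The perpendicularity gives JT at right angles to GJ; with |JT| = 20.4 on the right of GJ, T = J + 20.4·(0.7749, 0.6320) = (28.64, 43.94). Then |RT| = |T − R| = 52.45.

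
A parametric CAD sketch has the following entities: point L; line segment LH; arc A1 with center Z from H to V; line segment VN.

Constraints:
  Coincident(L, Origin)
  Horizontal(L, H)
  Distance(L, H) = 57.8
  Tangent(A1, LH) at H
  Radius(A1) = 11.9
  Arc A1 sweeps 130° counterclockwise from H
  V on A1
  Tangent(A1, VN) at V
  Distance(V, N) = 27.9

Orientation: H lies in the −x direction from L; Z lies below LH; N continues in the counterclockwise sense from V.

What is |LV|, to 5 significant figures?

69.713

L is at the origin; L and H share the same y with |LH| = 57.8 and H on the −x side, so H = (-57.800, 0.0000). A1 meets LH tangentially, so ZH is at right angles to LH, so Z = H + (0, -11.9) = (-57.800, -11.900). On A1, H sits at bearing 90° from Z; a 130° counterclockwise sweep puts V at bearing 220°, so V = Z + 11.9·(cos 220°, sin 220°) = (-66.916, -19.549). Then |LV| = |V − L| = 69.713.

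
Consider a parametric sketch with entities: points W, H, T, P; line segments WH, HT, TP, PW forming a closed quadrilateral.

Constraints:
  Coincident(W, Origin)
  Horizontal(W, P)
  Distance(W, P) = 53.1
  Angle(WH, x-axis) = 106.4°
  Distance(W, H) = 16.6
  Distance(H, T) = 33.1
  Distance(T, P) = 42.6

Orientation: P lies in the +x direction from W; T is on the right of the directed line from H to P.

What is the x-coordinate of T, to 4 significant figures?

12.36

Checks: |HT| = 33.10 ✓; |TP| = 42.60 ✓.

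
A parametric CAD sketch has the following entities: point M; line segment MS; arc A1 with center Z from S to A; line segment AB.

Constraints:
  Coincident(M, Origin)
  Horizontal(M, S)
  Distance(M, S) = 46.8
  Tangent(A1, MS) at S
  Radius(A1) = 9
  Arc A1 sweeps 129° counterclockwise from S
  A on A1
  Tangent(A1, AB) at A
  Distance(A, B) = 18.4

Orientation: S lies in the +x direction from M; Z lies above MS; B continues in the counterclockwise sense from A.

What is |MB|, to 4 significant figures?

51.20

M is at the origin; MS is horizontal with |MS| = 46.8 and S on the +x side, so S = (46.80, 0.000). The tangent condition forces ZS to be normal to MS, so Z = S + (0, 9) = (46.80, 9.000). On A1, S sits at bearing -90° from Z; a 129° counterclockwise sweep puts A at bearing 39°, so A = Z + 9.0·(cos 39°, sin 39°) = (53.79, 14.66). The tangent condition forces ZA to be normal to AB, so AB runs along (−sin 39°, cos 39°); with |AB| = 18.4, B = (42.21, 28.96). Then |MB| = |B − M| = 51.20.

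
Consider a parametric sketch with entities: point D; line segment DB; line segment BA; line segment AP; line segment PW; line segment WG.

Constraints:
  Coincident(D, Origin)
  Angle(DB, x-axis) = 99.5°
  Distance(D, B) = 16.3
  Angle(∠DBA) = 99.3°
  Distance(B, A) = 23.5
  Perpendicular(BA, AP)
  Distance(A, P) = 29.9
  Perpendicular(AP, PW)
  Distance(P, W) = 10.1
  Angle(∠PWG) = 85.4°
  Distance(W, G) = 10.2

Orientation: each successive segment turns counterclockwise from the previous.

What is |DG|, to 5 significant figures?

17.242

D is at the origin; DB runs at 99.5° with length 16.3, so B = (-2.6903, 16.076). ∠DBA = 99.3° gives BA at -179.80° from the x-axis; with |BA| = 23.5, A = (-26.190, 15.994). BA ⟂ AP, so AP runs at -89.800°; with |AP| = 29.9, P = (-26.086, -13.905). The perpendicularity gives PW at right angles to AP, so PW runs at 0.20000°; with |PW| = 10.1, W = (-15.986, -13.870). ∠PWG = 85.4° gives WG at 94.800° from the x-axis; with |WG| = 10.2, G = (-16.839, -3.7059). Then |DG| = |G − D| = 17.242.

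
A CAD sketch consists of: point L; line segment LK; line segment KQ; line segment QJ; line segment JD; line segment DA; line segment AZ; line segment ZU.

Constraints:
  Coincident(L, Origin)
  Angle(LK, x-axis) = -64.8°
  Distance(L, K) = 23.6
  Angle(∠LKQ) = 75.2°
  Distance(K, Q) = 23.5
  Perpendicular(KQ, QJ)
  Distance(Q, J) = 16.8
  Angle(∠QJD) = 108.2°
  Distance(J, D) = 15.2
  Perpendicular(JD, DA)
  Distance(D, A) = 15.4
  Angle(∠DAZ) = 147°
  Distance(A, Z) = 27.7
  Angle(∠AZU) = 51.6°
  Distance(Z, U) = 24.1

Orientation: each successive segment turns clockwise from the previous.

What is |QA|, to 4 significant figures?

20.45

L is at the origin; LK runs at -64.8° with length 23.6, so K = (10.05, -21.35). ∠LKQ = 75.2° gives KQ at -169.6° from the x-axis; with |KQ| = 23.5, Q = (-13.07, -25.60). The perpendicularity gives QJ at right angles to KQ, so QJ runs at 100.4°; with |QJ| = 16.8, J = (-16.10, -9.072). ∠QJD = 108.2° gives JD at 28.60° from the x-axis; with |JD| = 15.2, D = (-2.753, -1.796). The perpendicularity gives DA at right angles to JD, so DA runs at -61.40°; with |DA| = 15.4, A = (4.619, -15.32). Then |QA| = |A − Q| = 20.45.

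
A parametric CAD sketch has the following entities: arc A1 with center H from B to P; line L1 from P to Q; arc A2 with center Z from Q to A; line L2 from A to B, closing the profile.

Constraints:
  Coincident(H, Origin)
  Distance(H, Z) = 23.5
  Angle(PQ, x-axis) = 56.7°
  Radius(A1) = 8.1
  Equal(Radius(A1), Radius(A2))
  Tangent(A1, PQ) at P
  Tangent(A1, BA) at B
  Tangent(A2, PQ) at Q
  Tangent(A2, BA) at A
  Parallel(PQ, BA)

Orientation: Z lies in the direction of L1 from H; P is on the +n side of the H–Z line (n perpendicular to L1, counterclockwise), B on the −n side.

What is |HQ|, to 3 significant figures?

24.9

Tangency of A1 to both parallel lines with radius 8.1 puts P and B at H ± 8.1·n: P = (-6.77, 4.45), B = (6.77, -4.45). Equal radii place Q and A the same way about Z: Q = Z + 8.1·n = (6.13, 24.1), A = Z − 8.1·n = (19.7, 15.2). Then |HQ| = |Q − H| = 24.9.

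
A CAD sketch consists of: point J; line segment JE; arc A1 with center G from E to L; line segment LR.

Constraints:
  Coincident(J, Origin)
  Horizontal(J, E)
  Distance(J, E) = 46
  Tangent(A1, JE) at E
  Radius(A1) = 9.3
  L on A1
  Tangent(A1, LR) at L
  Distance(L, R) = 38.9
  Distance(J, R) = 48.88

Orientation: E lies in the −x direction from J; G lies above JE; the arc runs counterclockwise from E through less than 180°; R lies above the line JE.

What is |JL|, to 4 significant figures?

37.76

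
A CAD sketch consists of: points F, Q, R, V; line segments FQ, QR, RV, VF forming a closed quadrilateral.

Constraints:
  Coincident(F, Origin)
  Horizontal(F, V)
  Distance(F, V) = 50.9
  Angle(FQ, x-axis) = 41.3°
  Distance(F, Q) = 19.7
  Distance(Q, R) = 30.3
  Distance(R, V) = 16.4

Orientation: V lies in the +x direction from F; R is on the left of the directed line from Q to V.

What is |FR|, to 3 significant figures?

47.5

Checks: |QR| = 30.30 ✓; |RV| = 16.40 ✓.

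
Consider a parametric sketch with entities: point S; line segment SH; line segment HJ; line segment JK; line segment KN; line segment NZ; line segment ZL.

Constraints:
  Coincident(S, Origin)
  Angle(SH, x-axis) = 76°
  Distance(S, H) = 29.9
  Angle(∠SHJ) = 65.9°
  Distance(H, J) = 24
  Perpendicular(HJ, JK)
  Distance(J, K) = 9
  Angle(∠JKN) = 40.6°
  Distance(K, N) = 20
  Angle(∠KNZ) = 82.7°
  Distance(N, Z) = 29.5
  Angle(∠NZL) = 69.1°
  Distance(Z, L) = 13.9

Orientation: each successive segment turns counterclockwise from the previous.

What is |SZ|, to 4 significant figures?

54.92

S is at the origin; SH runs at 76.0° with length 29.9, so H = (7.233, 29.01). ∠SHJ = 65.9° gives HJ at -169.9° from the x-axis; with |HJ| = 24.0, J = (-16.39, 24.80). HJ ⟂ JK, so JK runs at -79.90°; with |JK| = 9.0, K = (-14.82, 15.94). ∠JKN = 40.6° gives KN at 59.50° from the x-axis; with |KN| = 20.0, N = (-4.666, 33.18). ∠KNZ = 82.7° gives NZ at 156.8° from the x-axis; with |NZ| = 29.5, Z = (-31.78, 44.80). Then |SZ| = |Z − S| = 54.92.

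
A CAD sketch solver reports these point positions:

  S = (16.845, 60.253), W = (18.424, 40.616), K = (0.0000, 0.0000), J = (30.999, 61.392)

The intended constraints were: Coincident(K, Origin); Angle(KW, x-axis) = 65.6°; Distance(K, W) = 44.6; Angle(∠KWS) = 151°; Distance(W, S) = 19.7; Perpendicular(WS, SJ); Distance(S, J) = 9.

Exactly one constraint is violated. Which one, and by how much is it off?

Distance(S, J) = 9 — off by 5.20.

K = (0.00, 0.00) ✓; KW at 65.60° ✓; |KW| = 44.60 ✓; ∠KWS = 151.0° ✓; |WS| = 19.70 ✓; ∠(WS, SJ) = 90.00° ✓; |SJ| = 14.20 ✗.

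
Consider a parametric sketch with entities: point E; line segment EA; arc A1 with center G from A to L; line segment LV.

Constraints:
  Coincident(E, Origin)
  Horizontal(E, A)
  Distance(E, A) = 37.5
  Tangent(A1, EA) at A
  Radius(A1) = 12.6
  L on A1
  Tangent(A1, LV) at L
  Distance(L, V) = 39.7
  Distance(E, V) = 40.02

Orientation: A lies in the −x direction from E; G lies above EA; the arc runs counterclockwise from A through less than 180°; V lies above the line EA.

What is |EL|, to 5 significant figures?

27.460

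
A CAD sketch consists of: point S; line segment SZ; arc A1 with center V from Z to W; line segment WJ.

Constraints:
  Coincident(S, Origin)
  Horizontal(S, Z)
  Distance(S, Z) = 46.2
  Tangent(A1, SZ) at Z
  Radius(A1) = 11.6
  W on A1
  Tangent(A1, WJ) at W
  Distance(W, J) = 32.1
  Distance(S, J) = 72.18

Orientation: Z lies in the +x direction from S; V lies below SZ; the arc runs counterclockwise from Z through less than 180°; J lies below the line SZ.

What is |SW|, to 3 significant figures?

41.7

Checks: |VW| = 11.60 ✓; ∠(VW, WJ) = 90.00° ✓; |WJ| = 32.10 ✓; |SJ| = 72.18 ✓.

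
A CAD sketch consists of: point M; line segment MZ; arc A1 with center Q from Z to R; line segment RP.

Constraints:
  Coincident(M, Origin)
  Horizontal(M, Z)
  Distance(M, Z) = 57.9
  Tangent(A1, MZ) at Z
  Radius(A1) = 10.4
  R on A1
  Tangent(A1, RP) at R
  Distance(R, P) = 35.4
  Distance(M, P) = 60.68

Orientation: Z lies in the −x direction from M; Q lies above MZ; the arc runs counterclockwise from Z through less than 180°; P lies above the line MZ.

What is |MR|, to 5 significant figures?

48.429

Checks: |QZ| = 10.40 ✓; |QR| = 10.40 ✓; ∠(QR, RP) = 90.00° ✓; |RP| = 35.40 ✓; |MP| = 60.68 ✓.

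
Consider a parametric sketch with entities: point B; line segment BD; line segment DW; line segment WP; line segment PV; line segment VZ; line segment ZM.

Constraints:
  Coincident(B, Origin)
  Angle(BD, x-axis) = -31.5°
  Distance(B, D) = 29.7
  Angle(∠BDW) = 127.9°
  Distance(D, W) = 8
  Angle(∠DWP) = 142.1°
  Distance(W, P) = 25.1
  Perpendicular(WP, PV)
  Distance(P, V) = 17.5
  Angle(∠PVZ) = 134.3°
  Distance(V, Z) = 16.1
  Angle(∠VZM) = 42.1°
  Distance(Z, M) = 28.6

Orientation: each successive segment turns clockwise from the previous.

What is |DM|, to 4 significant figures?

22.19

B is at the origin; BD runs at -31.5° with length 29.7, so D = (25.32, -15.52). ∠BDW = 127.9° gives DW at -83.60° from the x-axis; with |DW| = 8.0, W = (26.22, -23.47). ∠DWP = 142.1° gives WP at -121.5° from the x-axis; with |WP| = 25.1, P = (13.10, -44.87). The perpendicularity gives PV at right angles to WP, so PV runs at 148.5°; with |PV| = 17.5, V = (-1.821, -35.73). ∠PVZ = 134.3° gives VZ at 102.8° from the x-axis; with |VZ| = 16.1, Z = (-5.388, -20.03). ∠VZM = 42.1° gives ZM at -35.10° from the x-axis; with |ZM| = 28.6, M = (18.01, -36.47). Then |DM| = |M − D| = 22.19.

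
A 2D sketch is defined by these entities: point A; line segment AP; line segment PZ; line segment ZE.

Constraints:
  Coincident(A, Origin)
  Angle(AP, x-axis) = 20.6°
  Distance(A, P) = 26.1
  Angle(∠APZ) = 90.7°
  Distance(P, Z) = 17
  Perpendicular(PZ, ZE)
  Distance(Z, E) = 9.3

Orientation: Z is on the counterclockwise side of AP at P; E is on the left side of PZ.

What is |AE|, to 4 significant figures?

24.13

∠APZ = 90.7°, so PZ runs at 20.6° + (180° − 90.7°) = 109.9° from the x-axis; with |PZ| = 17.0, Z = P + 17.0·(cos 109.9°, sin 109.9°) = (18.64, 25.17). The perpendicularity gives ZE at right angles to PZ; with |ZE| = 9.3 on the left of PZ, E = Z + 9.3·(-0.9403, -0.3404) = (9.900, 22.00). Then |AE| = |E − A| = 24.13.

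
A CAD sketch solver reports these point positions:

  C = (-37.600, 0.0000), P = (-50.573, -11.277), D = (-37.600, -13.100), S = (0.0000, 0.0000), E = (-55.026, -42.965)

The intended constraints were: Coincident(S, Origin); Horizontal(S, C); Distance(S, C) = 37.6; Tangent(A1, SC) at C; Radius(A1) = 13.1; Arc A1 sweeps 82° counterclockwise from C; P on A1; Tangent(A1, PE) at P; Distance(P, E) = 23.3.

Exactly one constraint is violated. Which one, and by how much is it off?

Distance(P, E) = 23.3 — off by 8.70.

S = (0.00, 0.00) ✓; S.y = 0.00, C.y = 0.00 ✓; |SC| = 37.60 ✓; ∠(DC, CS) = 90.00° ✓; |DC| = 13.10 ✓; bearing(D→P) − bearing(D→C) = 82.00° ✓; |DP| = 13.10 ✓; ∠(DP, PE) = 90.00° ✓; |PE| = 32.00 ✗.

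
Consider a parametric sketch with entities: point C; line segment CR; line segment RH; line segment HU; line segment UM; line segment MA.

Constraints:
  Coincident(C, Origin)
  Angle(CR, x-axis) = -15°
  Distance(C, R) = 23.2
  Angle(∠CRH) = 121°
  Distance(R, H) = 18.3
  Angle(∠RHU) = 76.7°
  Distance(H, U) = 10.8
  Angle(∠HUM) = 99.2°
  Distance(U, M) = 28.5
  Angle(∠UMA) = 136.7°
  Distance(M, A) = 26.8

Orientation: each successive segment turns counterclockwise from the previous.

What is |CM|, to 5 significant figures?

11.433

C is at the origin; CR runs at -15.0° with length 23.2, so R = (22.409, -6.0046). ∠CRH = 121.0° gives RH at 44.000° from the x-axis; with |RH| = 18.3, H = (35.573, 6.7076). ∠RHU = 76.7° gives HU at 147.30° from the x-axis; with |HU| = 10.8, U = (26.485, 12.542). ∠HUM = 99.2° gives UM at -131.90° from the x-axis; with |UM| = 28.5, M = (7.4519, -8.6706). Then |CM| = |M − C| = 11.433.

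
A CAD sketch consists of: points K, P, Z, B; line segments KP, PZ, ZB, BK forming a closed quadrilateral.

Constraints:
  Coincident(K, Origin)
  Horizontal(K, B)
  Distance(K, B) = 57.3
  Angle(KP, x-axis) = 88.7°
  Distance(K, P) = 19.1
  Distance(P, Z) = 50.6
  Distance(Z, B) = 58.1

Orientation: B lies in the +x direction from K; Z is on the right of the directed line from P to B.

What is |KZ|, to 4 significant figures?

31.97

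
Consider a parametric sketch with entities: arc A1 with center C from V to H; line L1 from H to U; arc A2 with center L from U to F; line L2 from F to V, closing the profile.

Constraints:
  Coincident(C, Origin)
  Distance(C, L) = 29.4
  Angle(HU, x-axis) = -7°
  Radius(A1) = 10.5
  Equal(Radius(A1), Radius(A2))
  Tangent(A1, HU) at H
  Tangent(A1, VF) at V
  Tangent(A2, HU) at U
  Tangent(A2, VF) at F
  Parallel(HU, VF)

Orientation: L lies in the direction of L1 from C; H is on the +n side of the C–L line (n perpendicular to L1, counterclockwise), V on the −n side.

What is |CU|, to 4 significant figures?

31.22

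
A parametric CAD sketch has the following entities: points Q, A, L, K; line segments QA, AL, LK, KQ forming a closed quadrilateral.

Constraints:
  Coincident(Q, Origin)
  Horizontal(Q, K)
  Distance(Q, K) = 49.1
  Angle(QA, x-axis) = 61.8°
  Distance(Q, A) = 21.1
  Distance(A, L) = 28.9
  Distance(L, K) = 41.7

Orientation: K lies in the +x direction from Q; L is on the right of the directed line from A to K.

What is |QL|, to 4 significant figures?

13.46

Q is at the origin; QK is horizontal with |QK| = 49.1 and K in +x, so K = (49.1, 0). QA runs at 61.8° with |QA| = 21.1, so A = (9.971, 18.60). L is determined by |AL| = 28.9 and |LK| = 41.7 together: it lies at the intersection of circle(A, 28.9) and circle(K, 41.7). With |AK| = 43.32, the foot of the radical line on AK is 11.23 from A and the perpendicular offset is √(28.9² − 11.23²) = 26.63. Taking the right-of-AK solution: L = (8.686, -10.28).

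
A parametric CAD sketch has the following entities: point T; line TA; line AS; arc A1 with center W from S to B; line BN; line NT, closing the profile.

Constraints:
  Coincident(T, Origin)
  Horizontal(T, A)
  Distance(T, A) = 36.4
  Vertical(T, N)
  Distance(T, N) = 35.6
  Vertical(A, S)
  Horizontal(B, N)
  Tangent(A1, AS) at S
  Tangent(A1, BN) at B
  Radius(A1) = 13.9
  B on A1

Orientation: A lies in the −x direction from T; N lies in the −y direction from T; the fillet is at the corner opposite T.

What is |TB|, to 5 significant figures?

42.114

T is at the origin; TA is horizontal with |TA| = 36.4 and A on the −x side, so A = (-36.400, 0.0000). T and N share the same x with |TN| = 35.6 and N on the −y side, so N = (0.0000, -35.600). The virtual corner opposite T is at (-36.400, -35.600). Since A1 is tangent to AS there, WS ⟂ AS and tangency of A1 to BN means the radius WB is perpendicular to BN, with radius 13.9, so the center W sits 13.9 in from both sides at W = (-22.500, -21.700). That places the tangent points at S = (-36.400, -21.700) on AS and B = (-22.500, -35.600) on BN. Then |TB| = |B − T| = 42.114.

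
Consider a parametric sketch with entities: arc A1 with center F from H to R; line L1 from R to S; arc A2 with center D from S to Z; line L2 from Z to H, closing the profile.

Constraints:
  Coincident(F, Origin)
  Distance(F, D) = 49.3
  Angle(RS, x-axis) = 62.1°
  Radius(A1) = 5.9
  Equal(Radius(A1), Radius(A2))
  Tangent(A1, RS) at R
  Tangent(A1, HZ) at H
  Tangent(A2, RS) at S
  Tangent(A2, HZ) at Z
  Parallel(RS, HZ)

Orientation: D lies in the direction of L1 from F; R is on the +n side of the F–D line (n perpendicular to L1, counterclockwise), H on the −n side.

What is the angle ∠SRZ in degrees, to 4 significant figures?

13.46°

Tangency of A1 to both parallel lines with radius 5.9 puts R and H at F ± 5.9·n: R = (-5.214, 2.761), H = (5.214, -2.761). Equal radii place S and Z the same way about D: S = D + 5.9·n = (17.85, 46.33), Z = D − 5.9·n = (28.28, 40.81). Then cos ∠SRZ = RS·RZ / (|RS||RZ|), giving 13.46°.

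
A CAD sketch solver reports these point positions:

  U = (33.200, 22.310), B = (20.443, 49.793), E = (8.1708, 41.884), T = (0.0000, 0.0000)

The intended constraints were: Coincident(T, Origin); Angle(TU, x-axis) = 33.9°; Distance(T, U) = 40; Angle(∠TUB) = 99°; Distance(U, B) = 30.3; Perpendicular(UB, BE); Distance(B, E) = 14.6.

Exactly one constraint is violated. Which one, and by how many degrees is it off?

Perpendicular(UB, BE) — off by 7.90°.

T = (0.00, 0.00) ✓; TU at 33.90° ✓; |TU| = 40.00 ✓; ∠TUB = 99.00° ✓; |UB| = 30.30 ✓; ∠(UB, BE) = 97.90° ✗; |BE| = 14.60 ✓.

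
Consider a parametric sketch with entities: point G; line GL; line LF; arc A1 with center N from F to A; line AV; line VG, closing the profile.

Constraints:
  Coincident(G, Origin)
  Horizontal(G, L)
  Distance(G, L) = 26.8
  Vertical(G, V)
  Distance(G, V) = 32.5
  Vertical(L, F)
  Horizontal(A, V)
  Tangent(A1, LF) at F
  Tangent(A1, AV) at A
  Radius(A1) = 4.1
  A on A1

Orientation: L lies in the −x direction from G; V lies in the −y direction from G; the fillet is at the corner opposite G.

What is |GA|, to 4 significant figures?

39.64

G is at the origin; GL is horizontal with |GL| = 26.8 and L on the −x side, so L = (-26.80, 0.000). G and V share the same x with |GV| = 32.5 and V on the −y side, so V = (0.000, -32.50). The virtual corner opposite G is at (-26.80, -32.50). Since A1 is tangent to LF there, NF ⟂ LF and the tangent condition forces NA to be normal to AV, with radius 4.1, so the center N sits 4.1 in from both sides at N = (-22.70, -28.40). That places the tangent points at F = (-26.80, -28.40) on LF and A = (-22.70, -32.50) on AV. Then |GA| = |A − G| = 39.64.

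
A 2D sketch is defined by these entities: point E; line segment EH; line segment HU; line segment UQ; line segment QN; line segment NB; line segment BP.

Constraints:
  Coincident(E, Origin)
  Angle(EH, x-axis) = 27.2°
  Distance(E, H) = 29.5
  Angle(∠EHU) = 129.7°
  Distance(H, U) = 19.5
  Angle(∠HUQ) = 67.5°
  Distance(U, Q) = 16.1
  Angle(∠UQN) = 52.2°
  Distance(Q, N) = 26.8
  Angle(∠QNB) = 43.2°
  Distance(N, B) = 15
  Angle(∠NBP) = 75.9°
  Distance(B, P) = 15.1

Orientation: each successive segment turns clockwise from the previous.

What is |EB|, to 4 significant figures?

42.63

∠UQN = 52.2° gives QN at 96.60° from the x-axis; with |QN| = 26.8, N = (29.59, 21.19). ∠QNB = 43.2° gives NB at -40.20° from the x-axis; with |NB| = 15.0, B = (41.05, 11.51). Then |EB| = |B − E| = 42.63.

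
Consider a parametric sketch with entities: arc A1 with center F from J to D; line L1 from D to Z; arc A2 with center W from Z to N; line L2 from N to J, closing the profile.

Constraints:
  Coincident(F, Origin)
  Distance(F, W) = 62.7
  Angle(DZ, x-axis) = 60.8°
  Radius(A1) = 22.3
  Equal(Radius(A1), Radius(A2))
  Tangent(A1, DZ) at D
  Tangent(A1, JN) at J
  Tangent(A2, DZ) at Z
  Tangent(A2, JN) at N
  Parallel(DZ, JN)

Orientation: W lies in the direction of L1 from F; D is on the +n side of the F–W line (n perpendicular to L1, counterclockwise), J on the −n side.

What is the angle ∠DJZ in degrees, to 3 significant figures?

54.6°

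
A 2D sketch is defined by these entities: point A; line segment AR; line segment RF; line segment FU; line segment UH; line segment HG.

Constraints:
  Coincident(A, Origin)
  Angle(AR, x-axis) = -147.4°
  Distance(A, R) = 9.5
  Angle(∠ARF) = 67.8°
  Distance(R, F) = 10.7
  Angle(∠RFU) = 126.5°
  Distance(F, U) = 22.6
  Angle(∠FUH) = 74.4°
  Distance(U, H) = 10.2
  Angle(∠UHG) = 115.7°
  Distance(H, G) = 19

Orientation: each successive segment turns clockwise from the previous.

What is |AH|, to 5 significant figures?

17.053

∠RFU = 126.5° gives FU at 46.900° from the x-axis; with |FU| = 22.6, U = (5.5071, 21.908). ∠FUH = 74.4° gives UH at -58.700° from the x-axis; with |UH| = 10.2, H = (10.806, 13.192). Then |AH| = |H − A| = 17.053.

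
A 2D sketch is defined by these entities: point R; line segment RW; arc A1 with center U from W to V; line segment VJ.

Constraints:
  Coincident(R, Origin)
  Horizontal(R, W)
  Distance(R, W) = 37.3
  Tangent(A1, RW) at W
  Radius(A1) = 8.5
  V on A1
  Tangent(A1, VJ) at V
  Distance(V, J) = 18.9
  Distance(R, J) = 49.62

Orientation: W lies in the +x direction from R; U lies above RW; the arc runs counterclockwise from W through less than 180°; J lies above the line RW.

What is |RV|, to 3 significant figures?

46.7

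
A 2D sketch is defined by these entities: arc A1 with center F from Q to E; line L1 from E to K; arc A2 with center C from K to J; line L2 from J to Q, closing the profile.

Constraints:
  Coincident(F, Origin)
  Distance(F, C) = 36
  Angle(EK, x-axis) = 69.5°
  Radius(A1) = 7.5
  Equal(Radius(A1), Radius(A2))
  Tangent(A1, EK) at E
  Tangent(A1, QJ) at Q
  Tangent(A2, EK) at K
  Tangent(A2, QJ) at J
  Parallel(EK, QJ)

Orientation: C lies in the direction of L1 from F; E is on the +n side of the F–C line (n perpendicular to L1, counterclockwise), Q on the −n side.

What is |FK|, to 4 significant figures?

36.77

The slot axis is L1's direction at 69.5°, so u = (cos 69.5°, sin 69.5°) = (0.3502, 0.9367) and n = (−sin 69.5°, cos 69.5°) = (-0.9367, 0.3502). F is at the origin and C lies 36.0 along u from F, so C = 36.0·u = (12.61, 33.72). Tangency of A1 to both parallel lines with radius 7.5 puts E and Q at F ± 7.5·n: E = (-7.025, 2.627), Q = (7.025, -2.627). Equal radii place K and J the same way about C: K = C + 7.5·n = (5.582, 36.35), J = C − 7.5·n = (19.63, 31.09). Then |FK| = |K − F| = 36.77.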